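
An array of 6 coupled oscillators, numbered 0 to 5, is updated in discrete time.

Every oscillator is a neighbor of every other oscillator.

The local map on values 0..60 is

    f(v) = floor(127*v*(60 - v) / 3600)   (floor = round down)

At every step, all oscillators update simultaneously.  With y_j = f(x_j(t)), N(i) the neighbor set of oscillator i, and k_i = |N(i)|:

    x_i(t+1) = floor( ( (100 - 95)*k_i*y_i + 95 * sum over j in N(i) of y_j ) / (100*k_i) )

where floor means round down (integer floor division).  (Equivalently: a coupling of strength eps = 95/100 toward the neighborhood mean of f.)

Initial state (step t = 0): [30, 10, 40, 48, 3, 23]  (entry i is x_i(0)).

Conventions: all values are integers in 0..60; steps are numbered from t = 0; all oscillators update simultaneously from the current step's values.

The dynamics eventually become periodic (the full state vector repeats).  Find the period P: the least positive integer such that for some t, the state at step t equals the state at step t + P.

Answer: 1
Key observation: The state at step 3, [31, 31, 31, 31, 31, 31], reappears at step 4 — and no state repeats earlier — so the cycle the system enters has period 1.

Derivation:
t=0: [30, 10, 40, 48, 3, 23]
t=1: [20, 22, 21, 22, 24, 20]
t=2: [28, 28, 28, 28, 28, 28]
t=3: [31, 31, 31, 31, 31, 31]
t=4: [31, 31, 31, 31, 31, 31]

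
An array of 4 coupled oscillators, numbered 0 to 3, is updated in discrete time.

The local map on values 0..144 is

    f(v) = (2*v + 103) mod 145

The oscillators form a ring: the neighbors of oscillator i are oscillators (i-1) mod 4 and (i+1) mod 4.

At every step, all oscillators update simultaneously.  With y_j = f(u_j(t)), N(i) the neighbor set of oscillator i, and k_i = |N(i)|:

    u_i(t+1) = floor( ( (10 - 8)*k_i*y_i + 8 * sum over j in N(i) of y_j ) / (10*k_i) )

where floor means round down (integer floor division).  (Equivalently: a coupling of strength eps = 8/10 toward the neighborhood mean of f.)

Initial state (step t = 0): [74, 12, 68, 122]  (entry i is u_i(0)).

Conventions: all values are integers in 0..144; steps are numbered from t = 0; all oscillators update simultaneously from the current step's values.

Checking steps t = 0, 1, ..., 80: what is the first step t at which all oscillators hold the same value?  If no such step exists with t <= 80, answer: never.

Simulating step by step:
t=0: [74, 12, 68, 122]  (not all equal)
t=1: [94, 105, 92, 91]  (not all equal)
t=2: [65, 61, 93, 85]  (not all equal)
t=3: [100, 108, 112, 118]  (not all equal)
t=4: [33, 25, 38, 29]  (not all equal)
t=5: [14, 24, 16, 26]  (not all equal)
t=6: [32, 107, 33, 108]  (not all equal)
t=7: [26, 23, 27, 24]  (not all equal)
t=8: [6, 9, 6, 10]  (not all equal)
t=9: [120, 116, 120, 116]  (not all equal)
t=10: [46, 51, 46, 51]  (not all equal)
t=11: [58, 52, 58, 52]  (not all equal)
t=12: [64, 71, 64, 71]  (not all equal)
t=13: [97, 88, 97, 88]  (not all equal)
t=14: [108, 32, 108, 32]  (not all equal)
t=15: [23, 27, 23, 27]  (not all equal)
t=16: [10, 5, 10, 5]  (not all equal)
t=17: [115, 121, 115, 121]  (not all equal)
t=18: [52, 45, 52, 45]  (not all equal)
t=19: [50, 59, 50, 59]  (not all equal)
t=20: [72, 61, 72, 61]  (not all equal)
t=21: [84, 97, 84, 97]  (not all equal)
t=22: [30, 102, 30, 102]  (not all equal)
t=23: [17, 17, 17, 17]  (all equal)

Answer: 23
Key observation: Synchronization is absorbing here: once all oscillators are equal they stay equal, and step 23 is the first all-equal step.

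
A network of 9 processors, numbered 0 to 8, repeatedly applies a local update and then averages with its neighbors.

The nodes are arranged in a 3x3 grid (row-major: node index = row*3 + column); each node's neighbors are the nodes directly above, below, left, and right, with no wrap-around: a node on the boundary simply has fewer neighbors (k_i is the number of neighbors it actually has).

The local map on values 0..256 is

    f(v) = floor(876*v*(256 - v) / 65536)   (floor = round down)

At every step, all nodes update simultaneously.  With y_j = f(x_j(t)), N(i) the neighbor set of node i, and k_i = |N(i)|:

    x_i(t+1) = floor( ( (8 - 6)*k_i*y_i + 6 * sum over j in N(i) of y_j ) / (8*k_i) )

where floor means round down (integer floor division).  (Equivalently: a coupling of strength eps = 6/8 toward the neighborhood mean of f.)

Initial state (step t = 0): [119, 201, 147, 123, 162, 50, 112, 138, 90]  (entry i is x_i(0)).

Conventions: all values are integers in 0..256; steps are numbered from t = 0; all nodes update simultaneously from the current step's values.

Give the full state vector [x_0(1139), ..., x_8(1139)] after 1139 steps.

Answer: [217, 217, 217, 217, 217, 217, 217, 217, 217]
Key observation: The state at step 11, [217, 217, 217, 217, 217, 217, 217, 217, 217], reappears at step 15: the system is in a cycle of period 4 from step 11 on.  Therefore the state at step 1139 equals the state at step 11 + ((1139 - 11) mod 4) = 11, which is [217, 217, 217, 217, 217, 217, 217, 217, 217].

Derivation:
t=0: [119, 201, 147, 123, 162, 50, 112, 138, 90]
t=1: [191, 195, 160, 213, 185, 188, 216, 208, 182]
t=2: [146, 175, 174, 144, 153, 182, 124, 150, 158]
t=3: [205, 200, 185, 214, 201, 196, 214, 211, 198]
t=4: [135, 152, 158, 131, 140, 158, 122, 136, 144]
t=5: [215, 213, 207, 217, 214, 211, 218, 217, 212]
t=6: [117, 123, 126, 115, 118, 126, 112, 116, 120]
t=7: [217, 217, 218, 216, 217, 217, 216, 216, 217]
t=8: [113, 112, 112, 114, 113, 112, 115, 114, 113]
t=9: [215, 215, 215, 215, 215, 215, 216, 215, 215]
t=10: [117, 117, 117, 116, 117, 117, 116, 116, 117]
t=11: [217, 217, 217, 217, 217, 217, 217, 217, 217]
t=12: [113, 113, 113, 113, 113, 113, 113, 113, 113]
t=13: [215, 215, 215, 215, 215, 215, 215, 215, 215]
t=14: [117, 117, 117, 117, 117, 117, 117, 117, 117]
t=15: [217, 217, 217, 217, 217, 217, 217, 217, 217]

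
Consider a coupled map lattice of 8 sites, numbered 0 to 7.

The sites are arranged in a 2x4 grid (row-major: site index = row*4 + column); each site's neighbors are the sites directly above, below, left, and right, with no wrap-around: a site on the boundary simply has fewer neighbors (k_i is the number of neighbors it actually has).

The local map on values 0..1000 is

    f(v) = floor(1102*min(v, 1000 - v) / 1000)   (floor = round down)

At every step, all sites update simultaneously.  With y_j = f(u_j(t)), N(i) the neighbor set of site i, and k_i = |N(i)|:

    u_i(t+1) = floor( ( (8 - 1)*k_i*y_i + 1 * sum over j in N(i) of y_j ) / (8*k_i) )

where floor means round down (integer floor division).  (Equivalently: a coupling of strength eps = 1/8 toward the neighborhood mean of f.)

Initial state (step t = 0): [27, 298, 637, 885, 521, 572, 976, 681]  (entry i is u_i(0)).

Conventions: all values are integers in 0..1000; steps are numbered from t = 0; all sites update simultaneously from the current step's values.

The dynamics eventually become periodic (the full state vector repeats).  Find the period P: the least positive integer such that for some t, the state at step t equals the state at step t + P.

Answer: 8
Key observation: The state at step 33, [497, 496, 495, 494, 497, 496, 495, 494], reappears at step 41 — and no state repeats earlier — so the cycle the system enters has period 8.

Derivation:
t=0: [27, 298, 637, 885, 521, 572, 976, 681]
t=1: [78, 324, 370, 157, 492, 448, 73, 316]
t=2: [130, 353, 381, 198, 510, 472, 122, 320]
t=3: [183, 385, 397, 238, 513, 499, 171, 330]
t=4: [235, 420, 418, 279, 515, 528, 220, 345]
t=5: [288, 455, 444, 321, 515, 506, 268, 366]
t=6: [342, 494, 475, 364, 521, 531, 317, 393]
t=7: [395, 534, 511, 410, 516, 510, 366, 425]
t=8: [446, 511, 527, 457, 527, 532, 417, 462]
t=9: [495, 534, 518, 504, 518, 513, 466, 505]
t=10: [542, 516, 530, 545, 532, 533, 516, 543]
t=11: [506, 530, 517, 502, 514, 515, 530, 504]
t=12: [541, 519, 531, 546, 535, 532, 519, 544]
t=13: [507, 527, 516, 501, 511, 516, 527, 503]
t=14: [541, 522, 532, 547, 538, 532, 523, 545]
t=15: [506, 524, 515, 500, 509, 515, 523, 502]
t=16: [542, 525, 533, 549, 540, 533, 526, 546]
t=17: [505, 521, 514, 498, 506, 514, 520, 501]
t=18: [543, 528, 534, 547, 543, 534, 529, 547]
t=19: [504, 518, 512, 499, 503, 513, 517, 500]
t=20: [545, 532, 537, 548, 546, 536, 533, 549]
t=21: [501, 514, 509, 498, 500, 510, 513, 498]
t=22: [548, 536, 540, 547, 550, 539, 536, 547]
t=23: [498, 510, 506, 499, 496, 507, 510, 499]
t=24: [547, 539, 543, 548, 545, 542, 539, 548]
t=25: [499, 507, 503, 498, 501, 504, 507, 498]
t=26: [548, 543, 546, 547, 548, 545, 543, 547]
t=27: [498, 502, 500, 499, 498, 501, 502, 499]
t=28: [548, 548, 550, 549, 548, 548, 548, 548]
t=29: [498, 497, 495, 496, 498, 498, 497, 497]
t=30: [547, 547, 545, 546, 548, 547, 546, 546]
t=31: [498, 499, 500, 500, 498, 499, 500, 500]
t=32: [548, 549, 550, 551, 548, 549, 550, 551]
t=33: [497, 496, 495, 494, 497, 496, 495, 494]
t=34: [546, 546, 545, 544, 546, 546, 545, 544]
t=35: [500, 500, 501, 501, 500, 500, 501, 501]
t=36: [551, 550, 549, 549, 551, 550, 549, 549]
t=37: [494, 495, 496, 497, 494, 495, 496, 497]
t=38: [544, 545, 546, 546, 544, 545, 546, 546]
t=39: [501, 501, 500, 500, 501, 501, 500, 500]
t=40: [549, 549, 550, 551, 549, 549, 550, 551]
t=41: [497, 496, 495, 494, 497, 496, 495, 494]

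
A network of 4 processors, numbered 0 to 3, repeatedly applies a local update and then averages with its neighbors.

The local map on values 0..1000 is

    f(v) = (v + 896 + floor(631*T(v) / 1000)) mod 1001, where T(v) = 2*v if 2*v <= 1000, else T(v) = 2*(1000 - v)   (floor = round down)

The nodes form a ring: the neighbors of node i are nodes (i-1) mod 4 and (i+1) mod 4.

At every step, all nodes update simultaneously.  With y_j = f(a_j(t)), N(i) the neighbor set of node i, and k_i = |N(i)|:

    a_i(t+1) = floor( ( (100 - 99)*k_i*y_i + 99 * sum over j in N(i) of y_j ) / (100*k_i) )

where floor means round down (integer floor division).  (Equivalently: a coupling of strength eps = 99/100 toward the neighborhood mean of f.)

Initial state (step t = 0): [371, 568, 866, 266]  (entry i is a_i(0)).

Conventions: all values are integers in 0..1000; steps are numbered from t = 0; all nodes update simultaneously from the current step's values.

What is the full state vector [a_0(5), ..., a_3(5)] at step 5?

Simulating step by step:
t=0: [371, 568, 866, 266]
t=1: [256, 823, 258, 828]
t=2: [935, 480, 935, 480]
t=3: [979, 912, 979, 912]
t=4: [917, 900, 917, 900]
t=5: [920, 916, 920, 916]

Answer: [920, 916, 920, 916]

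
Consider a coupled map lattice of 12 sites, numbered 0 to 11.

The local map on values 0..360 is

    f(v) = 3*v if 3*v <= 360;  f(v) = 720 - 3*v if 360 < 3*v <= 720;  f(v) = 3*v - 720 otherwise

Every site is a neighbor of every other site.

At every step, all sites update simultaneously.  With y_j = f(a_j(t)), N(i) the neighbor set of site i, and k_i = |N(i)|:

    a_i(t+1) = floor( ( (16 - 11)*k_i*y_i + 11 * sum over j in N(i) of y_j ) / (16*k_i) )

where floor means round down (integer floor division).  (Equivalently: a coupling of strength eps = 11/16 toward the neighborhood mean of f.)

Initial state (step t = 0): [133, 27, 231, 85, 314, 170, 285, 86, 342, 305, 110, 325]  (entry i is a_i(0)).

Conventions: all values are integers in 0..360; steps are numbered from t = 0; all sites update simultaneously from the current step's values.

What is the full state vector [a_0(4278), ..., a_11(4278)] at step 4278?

Answer: [99, 99, 99, 99, 99, 99, 99, 99, 99, 99, 99, 99]
Key observation: The state at step 17, [207, 207, 207, 207, 207, 207, 207, 207, 207, 207, 207, 207], reappears at step 21: the system is in a cycle of period 4 from step 17 on.  Therefore the state at step 4278 equals the state at step 17 + ((4278 - 17) mod 4) = 18, which is [99, 99, 99, 99, 99, 99, 99, 99, 99, 99, 99, 99].

Derivation:
t=0: [133, 27, 231, 85, 314, 170, 285, 86, 342, 305, 110, 325]
t=1: [242, 182, 168, 225, 217, 214, 195, 226, 238, 210, 244, 225]
t=2: [58, 100, 111, 68, 74, 76, 91, 67, 58, 79, 60, 68]
t=3: [214, 245, 253, 221, 226, 227, 238, 220, 214, 229, 215, 221]
t=4: [55, 39, 45, 50, 46, 45, 37, 51, 55, 44, 54, 50]
t=5: [148, 136, 140, 144, 141, 140, 134, 145, 148, 140, 147, 144]
t=6: [288, 297, 294, 291, 294, 294, 299, 291, 288, 294, 289, 291]
t=7: [154, 160, 158, 156, 158, 158, 162, 156, 154, 158, 154, 156]
t=8: [251, 246, 248, 249, 248, 248, 245, 249, 251, 248, 251, 249]
t=9: [27, 23, 25, 26, 25, 25, 23, 26, 27, 25, 27, 26]
t=10: [77, 74, 75, 76, 75, 75, 74, 76, 77, 75, 77, 76]
t=11: [227, 225, 226, 227, 226, 226, 225, 227, 227, 226, 227, 227]
t=12: [40, 42, 41, 40, 41, 41, 42, 40, 40, 41, 40, 40]
t=13: [121, 123, 122, 121, 122, 122, 123, 121, 121, 122, 121, 121]
t=14: [355, 354, 354, 355, 354, 354, 354, 355, 355, 354, 355, 355]
t=15: [343, 343, 343, 343, 343, 343, 343, 343, 343, 343, 343, 343]
t=16: [309, 309, 309, 309, 309, 309, 309, 309, 309, 309, 309, 309]
t=17: [207, 207, 207, 207, 207, 207, 207, 207, 207, 207, 207, 207]
t=18: [99, 99, 99, 99, 99, 99, 99, 99, 99, 99, 99, 99]
t=19: [297, 297, 297, 297, 297, 297, 297, 297, 297, 297, 297, 297]
t=20: [171, 171, 171, 171, 171, 171, 171, 171, 171, 171, 171, 171]
t=21: [207, 207, 207, 207, 207, 207, 207, 207, 207, 207, 207, 207]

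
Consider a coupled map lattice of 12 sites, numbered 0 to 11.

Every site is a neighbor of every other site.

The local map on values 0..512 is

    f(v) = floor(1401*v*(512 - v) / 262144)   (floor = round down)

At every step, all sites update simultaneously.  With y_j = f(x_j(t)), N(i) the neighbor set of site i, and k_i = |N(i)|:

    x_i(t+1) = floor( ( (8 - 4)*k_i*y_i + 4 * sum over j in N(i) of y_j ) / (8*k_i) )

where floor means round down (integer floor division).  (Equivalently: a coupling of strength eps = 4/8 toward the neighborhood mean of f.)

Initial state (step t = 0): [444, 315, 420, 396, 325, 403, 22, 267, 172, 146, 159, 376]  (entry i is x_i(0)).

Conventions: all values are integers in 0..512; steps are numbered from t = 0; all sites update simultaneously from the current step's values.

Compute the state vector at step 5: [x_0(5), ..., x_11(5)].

Simulating step by step:
t=0: [444, 315, 420, 396, 325, 403, 22, 267, 172, 146, 159, 376]
t=1: [213, 290, 233, 251, 287, 246, 165, 298, 281, 269, 275, 263]
t=2: [341, 343, 344, 346, 343, 345, 325, 341, 344, 345, 345, 345]
t=3: [310, 309, 308, 307, 309, 308, 316, 310, 308, 308, 308, 308]
t=4: [334, 334, 334, 335, 334, 334, 332, 334, 334, 334, 334, 334]
t=5: [317, 317, 317, 316, 317, 317, 317, 317, 317, 317, 317, 317]

Answer: [317, 317, 317, 316, 317, 317, 317, 317, 317, 317, 317, 317]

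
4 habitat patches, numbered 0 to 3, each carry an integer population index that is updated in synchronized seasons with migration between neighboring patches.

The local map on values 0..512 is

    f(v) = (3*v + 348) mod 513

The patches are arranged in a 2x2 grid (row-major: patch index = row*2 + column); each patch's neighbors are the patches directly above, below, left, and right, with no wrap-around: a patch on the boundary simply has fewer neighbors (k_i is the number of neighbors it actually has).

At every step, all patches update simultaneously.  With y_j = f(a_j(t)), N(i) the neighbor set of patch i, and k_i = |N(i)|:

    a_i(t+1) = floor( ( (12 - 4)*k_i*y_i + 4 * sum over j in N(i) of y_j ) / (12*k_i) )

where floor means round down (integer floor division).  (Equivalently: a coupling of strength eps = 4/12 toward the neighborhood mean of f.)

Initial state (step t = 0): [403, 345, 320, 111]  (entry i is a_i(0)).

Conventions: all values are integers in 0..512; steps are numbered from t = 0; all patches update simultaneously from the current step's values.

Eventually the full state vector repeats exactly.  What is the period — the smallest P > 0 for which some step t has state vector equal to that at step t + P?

Answer: 18
Key observation: The state at step 98, [344, 362, 118, 148], reappears at step 116 — and no state repeats earlier — so the cycle the system enters has period 18.

Derivation:
t=0: [403, 345, 320, 111]
t=1: [118, 269, 219, 218]
t=2: [229, 199, 441, 429]
t=3: [100, 305, 105, 158]
t=4: [154, 232, 174, 270]
t=5: [260, 83, 309, 150]
t=6: [123, 120, 230, 245]
t=7: [170, 173, 51, 72]
t=8: [372, 302, 400, 176]
t=9: [331, 285, 139, 281]
t=10: [281, 198, 248, 181]
t=11: [192, 376, 134, 334]
t=12: [388, 422, 280, 330]
t=13: [363, 183, 241, 247]
t=14: [345, 335, 109, 113]
t=15: [319, 306, 196, 197]
t=16: [296, 277, 399, 394]
t=17: [166, 221, 123, 362]
t=18: [339, 455, 259, 389]
t=19: [271, 254, 204, 371]
t=20: [178, 151, 393, 378]
t=21: [377, 329, 471, 435]
t=22: [390, 300, 242, 164]
t=23: [373, 284, 168, 263]
t=24: [379, 208, 318, 159]
t=25: [428, 434, 312, 330]
t=26: [123, 141, 239, 269]
t=27: [185, 227, 81, 135]
t=28: [273, 107, 157, 173]
t=29: [171, 186, 286, 313]
t=30: [327, 363, 221, 269]
t=31: [353, 346, 404, 237]
t=32: [317, 309, 83, 85]
t=33: [237, 226, 116, 115]
t=34: [52, 35, 157, 150]
t=35: [462, 433, 335, 316]
t=36: [202, 149, 295, 252]
t=37: [375, 274, 224, 133]
t=38: [406, 209, 451, 264]
t=39: [122, 331, 131, 180]
t=40: [224, 306, 248, 340]
t=41: [389, 301, 185, 279]
t=42: [428, 258, 368, 208]
t=43: [149, 156, 376, 393]
t=44: [313, 332, 430, 459]
t=45: [243, 286, 140, 193]
t=46: [106, 197, 247, 348]
t=47: [183, 370, 128, 325]
t=48: [364, 401, 259, 306]
t=49: [294, 117, 175, 178]
t=50: [227, 219, 335, 337]
t=51: [138, 384, 274, 358]
t=52: [269, 423, 203, 367]
t=53: [173, 144, 388, 369]
t=54: [361, 308, 454, 411]
t=55: [339, 238, 188, 97]
t=56: [298, 101, 343, 156]
t=57: [225, 178, 320, 283]
t=58: [448, 359, 301, 222]
t=59: [206, 375, 259, 438]
t=60: [393, 394, 162, 173]
t=61: [471, 478, 356, 373]
t=62: [253, 272, 370, 399]
t=63: [149, 106, 302, 99]
t=64: [251, 171, 221, 151]
t=65: [191, 292, 392, 333]
t=66: [388, 253, 453, 330]
t=67: [365, 187, 245, 249]
t=68: [353, 345, 119, 121]
t=69: [345, 334, 224, 223]
t=70: [376, 359, 481, 474]
t=71: [408, 379, 281, 262]
t=72: [126, 329, 133, 176]
t=73: [232, 302, 252, 332]
t=74: [63, 208, 108, 263]
t=75: [119, 328, 128, 177]
t=76: [215, 297, 239, 331]
t=77: [362, 274, 158, 252]
t=78: [347, 177, 287, 127]
t=79: [333, 340, 218, 235]
t=80: [352, 286, 384, 156]
t=81: [361, 233, 429, 311]
t=82: [289, 124, 174, 189]
t=83: [220, 236, 336, 362]
t=84: [390, 170, 370, 332]
t=85: [457, 365, 423, 341]
t=86: [202, 365, 139, 312]
t=87: [405, 394, 284, 283]
t=88: [129, 368, 148, 227]
t=89: [265, 321, 223, 119]
t=90: [209, 241, 387, 259]
t=91: [396, 123, 415, 154]
t=92: [383, 270, 170, 241]
t=93: [393, 174, 316, 109]
t=94: [438, 348, 290, 212]
t=95: [175, 343, 227, 407]
t=96: [299, 299, 67, 79]
t=97: [188, 194, 72, 90]
t=98: [344, 362, 118, 148]
t=99: [335, 377, 231, 285]
t=100: [296, 386, 94, 196]
t=101: [239, 425, 183, 381]
t=102: [104, 140, 340, 388]
t=103: [197, 275, 333, 423]
t=104: [362, 182, 298, 130]
t=105: [371, 359, 249, 249]
t=106: [368, 350, 130, 124]
t=107: [383, 353, 255, 237]
t=108: [392, 338, 142, 100]
t=109: [431, 329, 279, 189]
t=110: [146, 290, 190, 346]
t=111: [281, 233, 375, 339]
t=112: [188, 98, 382, 304]
t=113: [365, 191, 417, 255]
t=114: [356, 356, 124, 136]
t=115: [359, 365, 243, 261]
t=116: [344, 362, 118, 148]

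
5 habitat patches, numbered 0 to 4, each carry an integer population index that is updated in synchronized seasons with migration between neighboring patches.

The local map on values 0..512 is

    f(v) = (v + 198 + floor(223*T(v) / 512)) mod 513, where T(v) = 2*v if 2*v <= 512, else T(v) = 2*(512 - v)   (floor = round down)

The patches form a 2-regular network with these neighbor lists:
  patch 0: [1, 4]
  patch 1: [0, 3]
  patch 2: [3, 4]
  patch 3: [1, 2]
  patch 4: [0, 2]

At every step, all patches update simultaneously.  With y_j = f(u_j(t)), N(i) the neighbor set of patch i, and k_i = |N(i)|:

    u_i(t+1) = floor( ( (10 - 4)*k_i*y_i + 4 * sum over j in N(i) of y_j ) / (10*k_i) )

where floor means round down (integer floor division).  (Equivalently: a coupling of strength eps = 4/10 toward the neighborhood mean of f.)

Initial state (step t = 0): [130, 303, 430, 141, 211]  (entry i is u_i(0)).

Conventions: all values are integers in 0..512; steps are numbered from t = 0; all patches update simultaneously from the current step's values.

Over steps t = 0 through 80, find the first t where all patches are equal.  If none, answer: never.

Answer: 19
Key observation: Synchronization is absorbing here: once all patches are equal they stay equal, and step 19 is the first all-equal step.

Derivation:
t=0: [130, 303, 430, 141, 211]  (not all equal)
t=1: [314, 282, 219, 347, 172]  (not all equal)
t=2: [137, 169, 92, 157, 56]  (not all equal)
t=3: [333, 189, 380, 368, 346]  (not all equal)
t=4: [146, 93, 178, 150, 175]  (not all equal)
t=5: [359, 413, 108, 364, 105]  (not all equal)
t=6: [221, 181, 354, 223, 351]  (not all equal)
t=7: [98, 53, 161, 101, 160]  (not all equal)
t=8: [387, 331, 476, 390, 474]  (not all equal)
t=9: [181, 176, 189, 181, 189]  (not all equal)
t=10: [24, 17, 35, 24, 35]  (not all equal)
t=11: [243, 234, 258, 243, 258]  (not all equal)
t=12: [140, 128, 159, 140, 159]  (not all equal)
t=13: [461, 445, 487, 461, 487]  (not all equal)
t=14: [190, 188, 192, 190, 192]  (not all equal)
t=15: [40, 37, 43, 40, 43]  (not all equal)
t=16: [272, 269, 276, 272, 276]  (not all equal)
t=17: [165, 165, 166, 165, 166]  (not all equal)
t=18: [506, 506, 507, 506, 507]  (not all equal)
t=19: [196, 196, 196, 196, 196]  (all equal)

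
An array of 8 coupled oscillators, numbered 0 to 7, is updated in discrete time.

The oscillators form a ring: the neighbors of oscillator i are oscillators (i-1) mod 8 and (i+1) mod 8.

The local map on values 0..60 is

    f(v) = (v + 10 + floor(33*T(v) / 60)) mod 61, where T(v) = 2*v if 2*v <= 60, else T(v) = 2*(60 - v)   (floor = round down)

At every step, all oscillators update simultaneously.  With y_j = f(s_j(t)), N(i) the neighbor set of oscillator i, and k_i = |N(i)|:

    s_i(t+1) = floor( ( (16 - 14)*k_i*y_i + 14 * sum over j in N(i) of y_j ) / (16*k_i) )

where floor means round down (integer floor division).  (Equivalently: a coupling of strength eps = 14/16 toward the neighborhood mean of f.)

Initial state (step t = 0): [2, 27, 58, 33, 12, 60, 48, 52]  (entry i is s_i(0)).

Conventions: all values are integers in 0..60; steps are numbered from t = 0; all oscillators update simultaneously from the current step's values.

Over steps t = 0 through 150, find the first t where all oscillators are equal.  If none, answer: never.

Answer: never
Key observation: The state at step 21 reappears at step 29 — the system is in a cycle of period 8 from step 21 on.  No step 0..29 is synchronized, and the cycle repeats forever, so no step up to 150 (or ever) has all oscillators equal.

Derivation:
t=0: [2, 27, 58, 33, 12, 60, 48, 52]  (not all equal)
t=1: [7, 10, 8, 20, 13, 20, 9, 11]  (not all equal)
t=2: [31, 25, 39, 34, 50, 34, 40, 26]  (not all equal)
t=3: [3, 9, 6, 10, 10, 10, 7, 10]  (not all equal)
t=4: [27, 20, 28, 27, 31, 27, 30, 21]  (not all equal)
t=5: [47, 11, 25, 8, 5, 10, 27, 14]  (not all equal)
t=6: [32, 8, 25, 12, 27, 14, 31, 11]  (not all equal)
t=7: [27, 8, 26, 7, 33, 11, 32, 13]  (not all equal)
t=8: [28, 6, 22, 9, 26, 13, 32, 11]  (not all equal)
t=9: [24, 30, 28, 29, 28, 10, 32, 12]  (not all equal)
t=10: [28, 30, 10, 7, 18, 11, 30, 35]  (not all equal)
t=11: [10, 18, 19, 37, 30, 29, 20, 9]  (not all equal)
t=12: [36, 40, 31, 28, 10, 29, 22, 39]  (not all equal)
t=13: [11, 11, 9, 19, 10, 39, 15, 30]  (not all equal)
t=14: [23, 30, 39, 31, 30, 32, 15, 33]  (not all equal)
t=15: [17, 31, 11, 11, 11, 24, 14, 44]  (not all equal)
t=16: [14, 35, 23, 33, 44, 39, 35, 38]  (not all equal)
t=17: [14, 43, 16, 31, 10, 10, 11, 23]  (not all equal)
t=18: [34, 37, 14, 33, 22, 31, 43, 38]  (not all equal)
t=19: [11, 23, 14, 42, 16, 30, 10, 10]  (not all equal)
t=20: [43, 38, 34, 37, 15, 33, 22, 31]  (not all equal)
t=21: [10, 10, 11, 24, 14, 43, 16, 30]  (not all equal)
t=22: [22, 31, 43, 39, 35, 37, 15, 33]  (not all equal)
t=23: [16, 30, 10, 10, 11, 24, 14, 43]  (not all equal)
t=24: [15, 33, 22, 31, 43, 39, 35, 37]  (not all equal)
t=25: [14, 43, 16, 30, 10, 10, 11, 24]  (not all equal)
t=26: [35, 37, 15, 33, 22, 31, 43, 39]  (not all equal)
t=27: [11, 24, 14, 43, 16, 30, 10, 10]  (not all equal)
t=28: [43, 39, 35, 37, 15, 33, 22, 31]  (not all equal)
t=29: [10, 10, 11, 24, 14, 43, 16, 30]  (not all equal)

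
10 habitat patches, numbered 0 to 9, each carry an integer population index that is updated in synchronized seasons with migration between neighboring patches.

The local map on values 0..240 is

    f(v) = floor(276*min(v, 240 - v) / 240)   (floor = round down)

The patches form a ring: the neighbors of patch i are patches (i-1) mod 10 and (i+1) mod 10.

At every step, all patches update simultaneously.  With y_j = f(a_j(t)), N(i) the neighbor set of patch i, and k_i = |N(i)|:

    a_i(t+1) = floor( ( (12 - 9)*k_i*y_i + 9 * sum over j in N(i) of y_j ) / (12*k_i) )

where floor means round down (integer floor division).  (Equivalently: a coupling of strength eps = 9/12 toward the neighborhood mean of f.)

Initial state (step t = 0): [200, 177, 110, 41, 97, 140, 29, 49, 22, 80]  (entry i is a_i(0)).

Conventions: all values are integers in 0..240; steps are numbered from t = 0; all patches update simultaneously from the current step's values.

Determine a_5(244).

Answer: a_5(244) = 119
Key observation: The state at step 17, [136, 135, 134, 134, 135, 136, 137, 138, 138, 137], reappears at step 21: the system is in a cycle of period 4 from step 17 on.  Therefore the state at step 244 equals the state at step 17 + ((244 - 17) mod 4) = 20, which is [119, 118, 117, 117, 118, 119, 120, 120, 120, 120].

Derivation:
t=0: [200, 177, 110, 41, 97, 140, 29, 49, 22, 80]
t=1: [73, 82, 76, 100, 88, 82, 72, 35, 61, 49]
t=2: [77, 87, 100, 99, 103, 92, 70, 67, 53, 71]
t=3: [89, 101, 108, 115, 111, 100, 88, 71, 74, 75]
t=4: [101, 113, 124, 127, 124, 114, 98, 90, 83, 91]
t=5: [116, 125, 130, 132, 130, 124, 115, 103, 101, 105]
t=6: [127, 130, 127, 125, 127, 130, 127, 122, 118, 123]
t=7: [129, 128, 129, 129, 129, 128, 130, 132, 134, 132]
t=8: [126, 127, 127, 127, 127, 126, 126, 123, 123, 124]
t=9: [131, 129, 129, 129, 129, 130, 132, 132, 133, 132]
t=10: [125, 126, 127, 127, 126, 125, 124, 123, 123, 124]
t=11: [132, 130, 129, 129, 130, 132, 133, 133, 133, 133]
t=12: [124, 125, 126, 126, 125, 124, 123, 123, 123, 123]
t=13: [133, 132, 131, 131, 132, 133, 133, 134, 134, 133]
t=14: [123, 124, 124, 124, 124, 123, 122, 121, 121, 122]
t=15: [134, 133, 133, 133, 133, 134, 135, 135, 135, 135]
t=16: [121, 122, 123, 123, 122, 121, 120, 120, 120, 120]
t=17: [136, 135, 134, 134, 135, 136, 137, 138, 138, 137]
t=18: [119, 120, 120, 120, 120, 119, 118, 117, 117, 118]
t=19: [136, 137, 138, 138, 137, 136, 135, 134, 134, 135]
t=20: [119, 118, 117, 117, 118, 119, 120, 120, 120, 120]
t=21: [136, 135, 134, 134, 135, 136, 137, 138, 138, 137]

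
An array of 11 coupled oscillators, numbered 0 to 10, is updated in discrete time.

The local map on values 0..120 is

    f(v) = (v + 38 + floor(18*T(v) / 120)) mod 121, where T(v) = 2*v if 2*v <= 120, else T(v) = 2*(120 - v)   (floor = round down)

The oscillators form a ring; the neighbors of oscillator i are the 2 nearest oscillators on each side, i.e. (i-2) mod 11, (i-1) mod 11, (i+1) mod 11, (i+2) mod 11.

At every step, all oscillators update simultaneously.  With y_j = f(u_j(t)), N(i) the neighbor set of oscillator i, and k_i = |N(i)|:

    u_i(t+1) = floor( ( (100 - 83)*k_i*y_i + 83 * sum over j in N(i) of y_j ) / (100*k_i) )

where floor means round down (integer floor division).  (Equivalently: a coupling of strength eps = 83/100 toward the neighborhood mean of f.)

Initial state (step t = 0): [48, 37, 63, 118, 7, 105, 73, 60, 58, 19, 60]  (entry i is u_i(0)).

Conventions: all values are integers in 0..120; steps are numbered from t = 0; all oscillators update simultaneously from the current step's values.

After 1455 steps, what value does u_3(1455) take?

Simulating step by step:
t=0: [48, 37, 63, 118, 7, 105, 73, 60, 58, 19, 60]
t=1: [96, 91, 75, 63, 45, 46, 63, 62, 81, 102, 94]
t=2: [16, 36, 52, 64, 86, 109, 86, 71, 59, 38, 17]
t=3: [79, 85, 74, 67, 57, 35, 34, 50, 52, 63, 81]
t=4: [31, 31, 52, 64, 79, 100, 97, 98, 82, 66, 51]
t=5: [97, 97, 76, 64, 56, 38, 16, 39, 56, 64, 77]
t=6: [34, 34, 56, 66, 74, 92, 91, 92, 74, 66, 56]
t=7: [101, 101, 78, 64, 55, 35, 11, 35, 55, 64, 78]
t=8: [36, 36, 57, 66, 72, 89, 88, 89, 72, 66, 57]
t=9: [103, 103, 79, 64, 54, 34, 9, 34, 54, 64, 79]
t=10: [37, 37, 58, 66, 71, 88, 87, 88, 71, 66, 58]
t=11: [104, 104, 80, 65, 54, 33, 8, 33, 54, 65, 80]
t=12: [37, 37, 59, 66, 71, 87, 86, 87, 71, 66, 59]
t=13: [104, 104, 80, 65, 54, 32, 8, 32, 54, 65, 80]
t=14: [37, 37, 59, 66, 71, 86, 85, 86, 71, 66, 59]
t=15: [104, 104, 80, 65, 54, 32, 8, 32, 54, 65, 80]

Answer: u_3(1455) = 65
Key observation: The state at step 13, [104, 104, 80, 65, 54, 32, 8, 32, 54, 65, 80], reappears at step 15: the system is in a cycle of period 2 from step 13 on.  Therefore the state at step 1455 equals the state at step 13 + ((1455 - 13) mod 2) = 13, which is [104, 104, 80, 65, 54, 32, 8, 32, 54, 65, 80].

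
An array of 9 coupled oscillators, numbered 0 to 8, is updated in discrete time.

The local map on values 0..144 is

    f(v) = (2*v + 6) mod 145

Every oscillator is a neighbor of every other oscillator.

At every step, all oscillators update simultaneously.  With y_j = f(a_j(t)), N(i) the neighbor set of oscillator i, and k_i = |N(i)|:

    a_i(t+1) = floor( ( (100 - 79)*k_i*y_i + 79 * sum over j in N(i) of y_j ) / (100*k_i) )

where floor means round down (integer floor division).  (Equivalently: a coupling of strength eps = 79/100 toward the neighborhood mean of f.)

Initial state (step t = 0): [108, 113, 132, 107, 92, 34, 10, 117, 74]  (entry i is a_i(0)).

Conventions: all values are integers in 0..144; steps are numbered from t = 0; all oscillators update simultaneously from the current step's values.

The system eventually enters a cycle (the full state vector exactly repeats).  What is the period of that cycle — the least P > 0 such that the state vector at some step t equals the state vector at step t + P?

Simulating step by step:
t=0: [108, 113, 132, 107, 92, 34, 10, 117, 74]
t=1: [69, 70, 74, 68, 65, 68, 63, 71, 61]
t=2: [98, 82, 83, 98, 97, 98, 97, 82, 96]
t=3: [46, 43, 43, 46, 46, 46, 46, 43, 46]
t=4: [96, 95, 95, 96, 96, 96, 96, 95, 96]
t=5: [52, 52, 52, 52, 52, 52, 52, 52, 52]
t=6: [110, 110, 110, 110, 110, 110, 110, 110, 110]
t=7: [81, 81, 81, 81, 81, 81, 81, 81, 81]
t=8: [23, 23, 23, 23, 23, 23, 23, 23, 23]
t=9: [52, 52, 52, 52, 52, 52, 52, 52, 52]

Answer: 4
Key observation: The state at step 5, [52, 52, 52, 52, 52, 52, 52, 52, 52], reappears at step 9 — and no state repeats earlier — so the cycle the system enters has period 4.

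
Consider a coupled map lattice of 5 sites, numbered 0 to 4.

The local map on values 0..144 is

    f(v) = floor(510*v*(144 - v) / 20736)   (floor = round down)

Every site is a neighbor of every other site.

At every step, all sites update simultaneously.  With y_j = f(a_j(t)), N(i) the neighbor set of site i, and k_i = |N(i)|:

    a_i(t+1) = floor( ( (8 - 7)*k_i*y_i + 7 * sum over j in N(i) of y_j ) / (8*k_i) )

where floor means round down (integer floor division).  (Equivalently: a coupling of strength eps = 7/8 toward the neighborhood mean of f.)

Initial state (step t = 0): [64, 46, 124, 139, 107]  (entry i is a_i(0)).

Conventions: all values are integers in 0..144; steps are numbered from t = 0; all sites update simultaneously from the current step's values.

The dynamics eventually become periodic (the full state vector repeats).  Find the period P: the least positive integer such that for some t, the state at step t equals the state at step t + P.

Simulating step by step:
t=0: [64, 46, 124, 139, 107]
t=1: [77, 79, 83, 87, 80]
t=2: [124, 124, 124, 124, 124]
t=3: [60, 60, 60, 60, 60]
t=4: [123, 123, 123, 123, 123]
t=5: [63, 63, 63, 63, 63]
t=6: [125, 125, 125, 125, 125]
t=7: [58, 58, 58, 58, 58]
t=8: [122, 122, 122, 122, 122]
t=9: [66, 66, 66, 66, 66]
t=10: [126, 126, 126, 126, 126]
t=11: [55, 55, 55, 55, 55]
t=12: [120, 120, 120, 120, 120]
t=13: [70, 70, 70, 70, 70]
t=14: [127, 127, 127, 127, 127]
t=15: [53, 53, 53, 53, 53]
t=16: [118, 118, 118, 118, 118]
t=17: [75, 75, 75, 75, 75]
t=18: [127, 127, 127, 127, 127]

Answer: 4
Key observation: The state at step 14, [127, 127, 127, 127, 127], reappears at step 18 — and no state repeats earlier — so the cycle the system enters has period 4.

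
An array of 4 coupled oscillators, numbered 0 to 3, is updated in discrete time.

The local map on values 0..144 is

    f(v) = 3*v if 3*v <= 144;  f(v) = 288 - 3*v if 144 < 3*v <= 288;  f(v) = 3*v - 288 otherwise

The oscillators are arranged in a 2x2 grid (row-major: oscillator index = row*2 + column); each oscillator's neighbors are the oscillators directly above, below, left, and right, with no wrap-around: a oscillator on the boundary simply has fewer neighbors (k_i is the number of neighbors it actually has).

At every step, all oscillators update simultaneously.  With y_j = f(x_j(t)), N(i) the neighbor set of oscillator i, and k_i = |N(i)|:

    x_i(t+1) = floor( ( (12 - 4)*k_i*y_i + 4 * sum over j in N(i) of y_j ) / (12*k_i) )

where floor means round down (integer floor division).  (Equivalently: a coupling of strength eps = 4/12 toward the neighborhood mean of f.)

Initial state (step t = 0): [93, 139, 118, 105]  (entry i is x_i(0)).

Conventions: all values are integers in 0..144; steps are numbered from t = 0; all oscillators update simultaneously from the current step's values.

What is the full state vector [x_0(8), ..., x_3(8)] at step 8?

Answer: [88, 40, 40, 24]

Derivation:
t=0: [93, 139, 118, 105]
t=1: [38, 92, 50, 50]
t=2: [101, 50, 134, 117]
t=3: [52, 105, 89, 84]
t=4: [96, 46, 42, 32]
t=5: [44, 108, 100, 108]
t=6: [96, 52, 36, 32]
t=7: [40, 104, 88, 104]
t=8: [88, 40, 40, 24]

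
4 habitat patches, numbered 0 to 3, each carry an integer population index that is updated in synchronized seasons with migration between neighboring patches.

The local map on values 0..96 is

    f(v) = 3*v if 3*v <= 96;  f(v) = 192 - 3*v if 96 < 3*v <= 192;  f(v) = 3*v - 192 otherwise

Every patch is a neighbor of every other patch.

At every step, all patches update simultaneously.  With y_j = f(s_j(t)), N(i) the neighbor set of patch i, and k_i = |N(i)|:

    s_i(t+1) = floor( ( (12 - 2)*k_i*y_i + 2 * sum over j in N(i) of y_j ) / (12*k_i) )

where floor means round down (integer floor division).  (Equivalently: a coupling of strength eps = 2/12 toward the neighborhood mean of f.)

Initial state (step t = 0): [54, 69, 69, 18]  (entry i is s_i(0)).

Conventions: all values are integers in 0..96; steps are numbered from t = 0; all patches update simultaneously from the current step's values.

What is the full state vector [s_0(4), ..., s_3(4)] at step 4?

Simulating step by step:
t=0: [54, 69, 69, 18]
t=1: [29, 18, 18, 48]
t=2: [81, 55, 55, 50]
t=3: [47, 29, 29, 40]
t=4: [56, 84, 84, 72]

Answer: [56, 84, 84, 72]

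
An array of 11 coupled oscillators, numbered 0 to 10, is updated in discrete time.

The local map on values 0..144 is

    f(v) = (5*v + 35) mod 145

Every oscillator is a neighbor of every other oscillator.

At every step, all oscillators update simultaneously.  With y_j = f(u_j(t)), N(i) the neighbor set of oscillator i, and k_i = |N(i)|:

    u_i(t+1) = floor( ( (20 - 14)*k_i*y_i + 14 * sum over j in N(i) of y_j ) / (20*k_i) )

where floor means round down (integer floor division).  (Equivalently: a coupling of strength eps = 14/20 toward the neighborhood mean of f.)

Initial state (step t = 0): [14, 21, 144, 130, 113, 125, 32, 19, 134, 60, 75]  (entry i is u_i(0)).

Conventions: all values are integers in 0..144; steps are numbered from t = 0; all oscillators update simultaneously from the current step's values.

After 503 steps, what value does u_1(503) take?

Simulating step by step:
t=0: [14, 21, 144, 130, 113, 125, 32, 19, 134, 60, 75]
t=1: [90, 98, 73, 90, 71, 84, 78, 96, 95, 76, 94]
t=2: [74, 84, 88, 74, 86, 67, 94, 81, 80, 92, 79]
t=3: [73, 51, 56, 73, 54, 65, 63, 48, 47, 61, 79]
t=4: [83, 58, 64, 83, 61, 74, 72, 88, 87, 69, 90]
t=5: [46, 51, 58, 46, 54, 69, 67, 52, 51, 63, 54]
t=6: [65, 37, 45, 65, 41, 58, 56, 38, 37, 51, 41]
t=7: [67, 68, 77, 67, 73, 59, 57, 69, 68, 51, 73]
t=8: [77, 78, 88, 77, 84, 68, 65, 79, 78, 58, 84]
t=9: [95, 96, 75, 95, 70, 85, 81, 98, 96, 73, 70]
t=10: [76, 77, 87, 76, 81, 65, 60, 80, 77, 84, 81]
t=11: [77, 78, 56, 77, 49, 64, 58, 48, 78, 52, 49]
t=12: [104, 105, 79, 104, 105, 89, 82, 104, 105, 75, 105]
t=13: [109, 111, 114, 109, 111, 92, 84, 109, 111, 109, 111]
t=14: [10, 12, 15, 10, 12, 23, 14, 10, 12, 10, 12]
t=15: [85, 87, 91, 85, 87, 66, 89, 85, 87, 85, 87]
t=16: [34, 37, 41, 34, 37, 46, 39, 34, 37, 34, 37]
t=17: [72, 76, 80, 72, 76, 86, 78, 72, 76, 72, 76]
t=18: [100, 104, 75, 100, 104, 82, 107, 100, 104, 100, 104]
t=19: [103, 107, 107, 103, 107, 82, 111, 103, 107, 103, 107]
t=20: [107, 111, 111, 107, 111, 83, 83, 107, 111, 107, 111]
t=21: [74, 45, 45, 74, 45, 46, 46, 74, 45, 74, 45]
t=22: [115, 115, 115, 115, 115, 116, 116, 115, 115, 115, 115]
t=23: [30, 30, 30, 30, 30, 31, 31, 30, 30, 30, 30]
t=24: [40, 40, 40, 40, 40, 41, 41, 40, 40, 40, 40]
t=25: [90, 90, 90, 90, 90, 91, 91, 90, 90, 90, 90]
t=26: [50, 50, 50, 50, 50, 51, 51, 50, 50, 50, 50]
t=27: [120, 120, 120, 120, 120, 88, 88, 120, 120, 120, 120]
t=28: [52, 52, 52, 52, 52, 49, 49, 52, 52, 52, 52]
t=29: [23, 23, 23, 23, 23, 53, 53, 23, 23, 23, 23]
t=30: [5, 5, 5, 5, 5, 6, 6, 5, 5, 5, 5]
t=31: [60, 60, 60, 60, 60, 61, 61, 60, 60, 60, 60]
t=32: [45, 45, 45, 45, 45, 46, 46, 45, 45, 45, 45]
t=33: [115, 115, 115, 115, 115, 116, 116, 115, 115, 115, 115]

Answer: u_1(503) = 5
Key observation: The state at step 22, [115, 115, 115, 115, 115, 116, 116, 115, 115, 115, 115], reappears at step 33: the system is in a cycle of period 11 from step 22 on.  Therefore the state at step 503 equals the state at step 22 + ((503 - 22) mod 11) = 30, which is [5, 5, 5, 5, 5, 6, 6, 5, 5, 5, 5].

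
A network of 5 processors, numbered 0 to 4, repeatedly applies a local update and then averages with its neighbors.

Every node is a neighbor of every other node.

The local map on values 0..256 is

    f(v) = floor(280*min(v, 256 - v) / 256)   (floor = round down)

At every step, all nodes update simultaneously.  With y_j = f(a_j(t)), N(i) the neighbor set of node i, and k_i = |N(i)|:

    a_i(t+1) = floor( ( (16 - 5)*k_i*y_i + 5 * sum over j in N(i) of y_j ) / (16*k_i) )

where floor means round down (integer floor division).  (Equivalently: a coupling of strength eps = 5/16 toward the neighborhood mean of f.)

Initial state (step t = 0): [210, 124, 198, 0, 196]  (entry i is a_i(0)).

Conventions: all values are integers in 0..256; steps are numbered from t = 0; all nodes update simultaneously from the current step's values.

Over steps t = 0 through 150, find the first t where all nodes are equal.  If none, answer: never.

Answer: never
Key observation: The state at step 13 reappears at step 17 — the system is in a cycle of period 4 from step 13 on.  No step 0..17 is synchronized, and the cycle repeats forever, so no step up to 150 (or ever) has all nodes equal.

Derivation:
t=0: [210, 124, 198, 0, 196]  (not all equal)
t=1: [54, 106, 62, 24, 64]  (not all equal)
t=2: [62, 96, 67, 42, 68]  (not all equal)
t=3: [69, 92, 72, 55, 73]  (not all equal)
t=4: [76, 91, 78, 67, 78]  (not all equal)
t=5: [83, 93, 85, 77, 85]  (not all equal)
t=6: [90, 97, 91, 87, 91]  (not all equal)
t=7: [98, 103, 99, 96, 99]  (not all equal)
t=8: [107, 110, 108, 106, 108]  (not all equal)
t=9: [117, 119, 117, 116, 117]  (not all equal)
t=10: [127, 128, 127, 126, 127]  (not all equal)
t=11: [138, 139, 138, 137, 138]  (not all equal)
t=12: [128, 127, 128, 129, 128]  (not all equal)
t=13: [139, 138, 139, 138, 139]  (not all equal)
t=14: [127, 128, 127, 128, 127]  (not all equal)
t=15: [138, 139, 138, 139, 138]  (not all equal)
t=16: [128, 127, 128, 127, 128]  (not all equal)
t=17: [139, 138, 139, 138, 139]  (not all equal)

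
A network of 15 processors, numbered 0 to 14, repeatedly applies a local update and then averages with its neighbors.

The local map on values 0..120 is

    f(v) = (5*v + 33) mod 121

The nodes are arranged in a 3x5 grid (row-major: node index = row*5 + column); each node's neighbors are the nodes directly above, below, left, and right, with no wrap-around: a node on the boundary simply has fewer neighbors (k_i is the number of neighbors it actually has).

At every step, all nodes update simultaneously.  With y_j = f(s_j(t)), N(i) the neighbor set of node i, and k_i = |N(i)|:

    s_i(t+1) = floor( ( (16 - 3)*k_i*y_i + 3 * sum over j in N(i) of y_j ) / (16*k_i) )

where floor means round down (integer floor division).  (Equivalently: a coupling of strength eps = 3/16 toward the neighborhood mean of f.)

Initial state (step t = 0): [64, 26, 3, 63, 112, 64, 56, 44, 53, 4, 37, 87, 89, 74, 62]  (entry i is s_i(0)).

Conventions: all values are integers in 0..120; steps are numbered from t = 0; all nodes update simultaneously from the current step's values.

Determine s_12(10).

Simulating step by step:
t=0: [64, 26, 3, 63, 112, 64, 56, 44, 53, 4, 37, 87, 89, 74, 62]
t=1: [104, 48, 48, 99, 103, 107, 70, 22, 55, 59, 99, 103, 103, 49, 90]
t=2: [66, 32, 31, 45, 64, 76, 25, 26, 62, 85, 49, 60, 59, 44, 108]
t=3: [11, 65, 62, 30, 100, 45, 42, 47, 89, 96, 42, 83, 78, 26, 82]
t=4: [83, 106, 94, 66, 48, 18, 12, 34, 100, 38, 10, 72, 58, 50, 71]
t=5: [76, 76, 25, 6, 34, 17, 84, 77, 50, 89, 70, 40, 75, 43, 33]
t=6: [56, 51, 40, 61, 83, 105, 88, 54, 44, 105, 37, 100, 47, 15, 73]
t=7: [68, 55, 103, 91, 85, 77, 100, 61, 24, 68, 90, 54, 34, 92, 45]
t=8: [19, 61, 62, 15, 78, 55, 52, 88, 31, 17, 108, 65, 77, 15, 14]
t=9: [20, 87, 101, 102, 69, 62, 59, 102, 75, 110, 89, 106, 65, 101, 104]
t=10: [29, 94, 57, 55, 27, 95, 86, 62, 49, 88, 110, 84, 106, 58, 70]

Answer: s_12(10) = 106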